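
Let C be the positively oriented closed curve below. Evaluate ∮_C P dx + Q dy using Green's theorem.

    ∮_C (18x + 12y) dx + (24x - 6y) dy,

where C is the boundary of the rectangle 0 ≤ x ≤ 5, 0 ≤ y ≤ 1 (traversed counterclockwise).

Green's theorem converts the closed line integral into a double integral over the enclosed region D:

    ∮_C P dx + Q dy = ∬_D (∂Q/∂x - ∂P/∂y) dA.

Here P = 18x + 12y, Q = 24x - 6y, so

    ∂Q/∂x = 24,    ∂P/∂y = 12,
    ∂Q/∂x - ∂P/∂y = 12.

D is the region 0 ≤ x ≤ 5, 0 ≤ y ≤ 1. Evaluating the double integral:

    ∬_D (12) dA = ∫_0^{5} ∫_0^{1} (12) dy dx.

Inner (y from 0 to 1): 12.
Outer (x from 0 to 5): 60.

Therefore ∮_C P dx + Q dy = 60.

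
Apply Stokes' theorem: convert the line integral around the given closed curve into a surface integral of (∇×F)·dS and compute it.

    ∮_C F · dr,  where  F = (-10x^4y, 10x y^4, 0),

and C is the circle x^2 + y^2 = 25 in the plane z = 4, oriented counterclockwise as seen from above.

Let S be the flat disk x^2 + y^2 ≤ 25 in the plane z = 4, with upward unit normal n̂ = ẑ. By Stokes' theorem,

    ∮_C F · dr = ∬_S (∇ × F) · n̂ dS = ∬_D (curl F)_z dA,

where D is the disk x^2 + y^2 ≤ 25.

Compute the curl of F = (-10x^4y, 10x y^4, 0):
    (∇ × F)_x = ∂F_z/∂y - ∂F_y/∂z = 0,
    (∇ × F)_y = ∂F_x/∂z - ∂F_z/∂x = 0,
    (∇ × F)_z = ∂F_y/∂x - ∂F_x/∂y = 10x^4 + 10y^4.

On z = 4, (curl F)_z = 10x^4 + 10y^4.

Convert to polar (x = r cos θ, y = r sin θ, dA = r dr dθ); the integrand becomes 10r^4(sin(θ)^4 + cos(θ)^4), so

    ∬_D (curl F)_z dA = ∫_0^{2π} ∫_0^{5} (10r^4(sin(θ)^4 + cos(θ)^4)) · r dr dθ.

Inner (r from 0 to 5): 78125sin(θ)^4/3 + 78125cos(θ)^4/3.
Outer (θ from 0 to 2π): 78125π/2.

Therefore ∮_C F · dr = 78125π/2.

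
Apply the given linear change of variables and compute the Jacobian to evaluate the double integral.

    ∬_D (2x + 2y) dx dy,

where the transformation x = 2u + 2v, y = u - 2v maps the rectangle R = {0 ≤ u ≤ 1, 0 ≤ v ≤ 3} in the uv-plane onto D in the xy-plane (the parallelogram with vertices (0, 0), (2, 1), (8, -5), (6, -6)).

Compute the Jacobian determinant of (x, y) with respect to (u, v):

    ∂(x,y)/∂(u,v) = | 2  2 | = (2)(-2) - (2)(1) = -6.
                   | 1  -2 |

Its absolute value is |J| = 6 (the area scaling factor).

Substituting x = 2u + 2v, y = u - 2v into the integrand,

    2x + 2y → 6u,

so the integral becomes

    ∬_R (6u) · |J| du dv = ∫_0^1 ∫_0^3 (36u) dv du.

Inner (v): 108u.
Outer (u): 54.

Therefore ∬_D (2x + 2y) dx dy = 54.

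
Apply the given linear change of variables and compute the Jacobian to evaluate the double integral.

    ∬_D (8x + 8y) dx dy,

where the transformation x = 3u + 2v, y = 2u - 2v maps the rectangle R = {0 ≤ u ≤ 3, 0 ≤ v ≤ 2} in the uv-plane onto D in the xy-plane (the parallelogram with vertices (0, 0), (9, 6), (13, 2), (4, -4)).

Compute the Jacobian determinant of (x, y) with respect to (u, v):

    ∂(x,y)/∂(u,v) = | 3  2 | = (3)(-2) - (2)(2) = -10.
                   | 2  -2 |

Its absolute value is |J| = 10 (the area scaling factor).

Substituting x = 3u + 2v, y = 2u - 2v into the integrand,

    8x + 8y → 40u,

so the integral becomes

    ∬_R (40u) · |J| du dv = ∫_0^3 ∫_0^2 (400u) dv du.

Inner (v): 800u.
Outer (u): 3600.

Therefore ∬_D (8x + 8y) dx dy = 3600.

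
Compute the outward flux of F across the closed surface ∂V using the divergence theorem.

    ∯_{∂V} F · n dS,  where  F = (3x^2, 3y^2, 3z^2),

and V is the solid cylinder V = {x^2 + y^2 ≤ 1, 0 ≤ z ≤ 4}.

By the divergence theorem,

    ∯_{∂V} F · n dS = ∭_V (∇ · F) dV.

Compute the divergence:
    ∇ · F = ∂F_x/∂x + ∂F_y/∂y + ∂F_z/∂z = 6x + 6y + 6z.

In cylindrical coordinates, x = r cos(θ), y = r sin(θ), z = z, dV = r dr dθ dz, with 0 ≤ r ≤ 1, 0 ≤ θ ≤ 2π, 0 ≤ z ≤ 4.

The integrand, after substitution and multiplying by the volume element, becomes (6sqrt(2)r sin(θ + π/4) + 6z) · r, so

    ∭_V (∇·F) dV = ∫_0^{2π} ∫_0^{1} ∫_0^{4} (6sqrt(2)r sin(θ + π/4) + 6z) · r dz dr dθ.

Inner (z from 0 to 4): 24r (sqrt(2)r sin(θ + π/4) + 2).
Middle (r from 0 to 1): 8sqrt(2)sin(θ + π/4) + 24.
Outer (θ from 0 to 2π): 48π.

Therefore ∯_{∂V} F · n dS = 48π.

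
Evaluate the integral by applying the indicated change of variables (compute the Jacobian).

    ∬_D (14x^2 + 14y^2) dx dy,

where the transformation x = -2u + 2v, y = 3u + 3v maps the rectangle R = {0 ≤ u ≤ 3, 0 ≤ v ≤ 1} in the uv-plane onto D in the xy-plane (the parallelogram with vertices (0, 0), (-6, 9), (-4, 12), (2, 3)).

Compute the Jacobian determinant of (x, y) with respect to (u, v):

    ∂(x,y)/∂(u,v) = | -2  2 | = (-2)(3) - (2)(3) = -12.
                   | 3  3 |

Its absolute value is |J| = 12 (the area scaling factor).

Substituting x = -2u + 2v, y = 3u + 3v into the integrand,

    14x^2 + 14y^2 → 182u^2 + 140u v + 182v^2,

so the integral becomes

    ∬_R (182u^2 + 140u v + 182v^2) · |J| du dv = ∫_0^3 ∫_0^1 (2184u^2 + 1680u v + 2184v^2) dv du.

Inner (v): 2184u^2 + 840u + 728.
Outer (u): 25620.

Therefore ∬_D (14x^2 + 14y^2) dx dy = 25620.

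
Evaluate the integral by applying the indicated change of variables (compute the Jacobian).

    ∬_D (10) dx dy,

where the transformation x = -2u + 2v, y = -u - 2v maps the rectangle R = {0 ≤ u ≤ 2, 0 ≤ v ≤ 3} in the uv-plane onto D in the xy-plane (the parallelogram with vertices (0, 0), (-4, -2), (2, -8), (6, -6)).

Compute the Jacobian determinant of (x, y) with respect to (u, v):

    ∂(x,y)/∂(u,v) = | -2  2 | = (-2)(-2) - (2)(-1) = 6.
                   | -1  -2 |

Its absolute value is |J| = 6 (the area scaling factor).

Substituting x = -2u + 2v, y = -u - 2v into the integrand,

    10 → 10,

so the integral becomes

    ∬_R (10) · |J| du dv = ∫_0^2 ∫_0^3 (60) dv du.

Inner (v): 180.
Outer (u): 360.

Therefore ∬_D (10) dx dy = 360.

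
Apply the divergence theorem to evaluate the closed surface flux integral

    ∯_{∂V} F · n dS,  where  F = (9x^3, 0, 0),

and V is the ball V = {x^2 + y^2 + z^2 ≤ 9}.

By the divergence theorem,

    ∯_{∂V} F · n dS = ∭_V (∇ · F) dV.

Compute the divergence:
    ∇ · F = ∂F_x/∂x + ∂F_y/∂y + ∂F_z/∂z = 27x^2 + 0 + 0 = 27x^2.

In spherical coordinates, x = ρ sin(φ) cos(θ), y = ρ sin(φ) sin(θ), z = ρ cos(φ), dV = ρ^2 sin(φ) dρ dφ dθ, with 0 ≤ ρ ≤ 3, 0 ≤ φ ≤ π, 0 ≤ θ ≤ 2π.

The integrand, after substitution and multiplying by the volume element, becomes (27ρ^2sin(φ)^2cos(θ)^2) · ρ^2 sin(φ), so

    ∭_V (∇·F) dV = ∫_0^{2π} ∫_0^{π} ∫_0^{3} (27ρ^2sin(φ)^2cos(θ)^2) · ρ^2 sin(φ) dρ dφ dθ.

Inner (ρ from 0 to 3): 6561sin(φ)^3cos(θ)^2/5.
Middle (φ from 0 to π): 8748cos(θ)^2/5.
Outer (θ from 0 to 2π): 8748π/5.

Therefore ∯_{∂V} F · n dS = 8748π/5.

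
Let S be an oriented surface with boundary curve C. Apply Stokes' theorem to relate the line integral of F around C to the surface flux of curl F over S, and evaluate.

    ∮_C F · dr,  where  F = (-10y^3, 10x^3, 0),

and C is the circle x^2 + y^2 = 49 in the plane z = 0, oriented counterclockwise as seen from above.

Let S be the flat disk x^2 + y^2 ≤ 49 in the plane z = 0, with upward unit normal n̂ = ẑ. By Stokes' theorem,

    ∮_C F · dr = ∬_S (∇ × F) · n̂ dS = ∬_D (curl F)_z dA,

where D is the disk x^2 + y^2 ≤ 49.

Compute the curl of F = (-10y^3, 10x^3, 0):
    (∇ × F)_x = ∂F_z/∂y - ∂F_y/∂z = 0,
    (∇ × F)_y = ∂F_x/∂z - ∂F_z/∂x = 0,
    (∇ × F)_z = ∂F_y/∂x - ∂F_x/∂y = 30x^2 + 30y^2.

On z = 0, (curl F)_z = 30x^2 + 30y^2.

Convert to polar (x = r cos θ, y = r sin θ, dA = r dr dθ); the integrand becomes 30r^2, so

    ∬_D (curl F)_z dA = ∫_0^{2π} ∫_0^{7} (30r^2) · r dr dθ.

Inner (r from 0 to 7): 36015/2.
Outer (θ from 0 to 2π): 36015π.

Therefore ∮_C F · dr = 36015π.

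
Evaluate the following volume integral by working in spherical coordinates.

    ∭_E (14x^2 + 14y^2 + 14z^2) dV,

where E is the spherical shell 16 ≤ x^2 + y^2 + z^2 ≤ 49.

In spherical coordinates, x = ρ sin(φ) cos(θ), y = ρ sin(φ) sin(θ), z = ρ cos(φ), and dV = ρ^2 sin(φ) dρ dφ dθ.

The integrand becomes 14ρ^2, so

    ∭_E (14x^2 + 14y^2 + 14z^2) dV = ∫_{0}^{2π} ∫_{0}^{π} ∫_{4}^{7} (14ρ^2) · ρ^2 sin(φ) dρ dφ dθ.

Inner (ρ): 220962sin(φ)/5.
Middle (φ): 441924/5.
Outer (θ): 883848π/5.

Therefore the triple integral equals 883848π/5.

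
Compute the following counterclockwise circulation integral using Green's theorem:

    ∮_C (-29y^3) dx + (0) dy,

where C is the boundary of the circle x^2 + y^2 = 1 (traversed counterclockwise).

Green's theorem converts the closed line integral into a double integral over the enclosed region D:

    ∮_C P dx + Q dy = ∬_D (∂Q/∂x - ∂P/∂y) dA.

Here P = -29y^3, Q = 0, so

    ∂Q/∂x = 0,    ∂P/∂y = -87y^2,
    ∂Q/∂x - ∂P/∂y = 87y^2.

D is the region x^2 + y^2 ≤ 1. Evaluating the double integral:

In polar coordinates (x = r cos θ, y = r sin θ, dA = r dr dθ) the integrand becomes 87r^2sin(θ)^2, so

    ∬_D (87y^2) dA = ∫_0^{2π} ∫_0^{1} (87r^2sin(θ)^2) · r dr dθ.

Inner (r from 0 to 1): 87sin(θ)^2/4.
Outer (θ from 0 to 2π): 87π/4.

Therefore ∮_C P dx + Q dy = 87π/4.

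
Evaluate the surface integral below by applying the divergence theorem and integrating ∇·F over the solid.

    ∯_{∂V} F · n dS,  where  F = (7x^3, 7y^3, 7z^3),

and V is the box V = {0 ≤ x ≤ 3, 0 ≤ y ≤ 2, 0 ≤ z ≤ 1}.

By the divergence theorem,

    ∯_{∂V} F · n dS = ∭_V (∇ · F) dV.

Compute the divergence:
    ∇ · F = ∂F_x/∂x + ∂F_y/∂y + ∂F_z/∂z = 21x^2 + 21y^2 + 21z^2.

V is a rectangular box, so dV = dx dy dz with 0 ≤ x ≤ 3, 0 ≤ y ≤ 2, 0 ≤ z ≤ 1.

Integrate (21x^2 + 21y^2 + 21z^2) over V as an iterated integral:

    ∭_V (∇·F) dV = ∫_0^{3} ∫_0^{2} ∫_0^{1} (21x^2 + 21y^2 + 21z^2) dz dy dx.

Inner (z from 0 to 1): 21x^2 + 21y^2 + 7.
Middle (y from 0 to 2): 42x^2 + 70.
Outer (x from 0 to 3): 588.

Therefore ∯_{∂V} F · n dS = 588.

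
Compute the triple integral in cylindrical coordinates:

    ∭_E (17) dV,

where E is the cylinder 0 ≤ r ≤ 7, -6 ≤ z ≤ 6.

In cylindrical coordinates, x = r cos(θ), y = r sin(θ), z = z, and dV = r dr dθ dz.

The integrand becomes 17, so

    ∭_E (17) dV = ∫_{0}^{2π} ∫_{0}^{7} ∫_{-6}^{6} (17) · r dz dr dθ.

Inner (z): 204r.
Middle (r from 0 to 7): 4998.
Outer (θ): 9996π.

Therefore the triple integral equals 9996π.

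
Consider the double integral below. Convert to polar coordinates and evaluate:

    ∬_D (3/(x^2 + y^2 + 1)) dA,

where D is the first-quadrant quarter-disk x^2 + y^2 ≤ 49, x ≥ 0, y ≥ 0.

The region D is 0 ≤ r ≤ 7, 0 ≤ θ ≤ π/2 in polar coordinates, where x = r cos(θ), y = r sin(θ), and dA = r dr dθ.

Under the substitution, the integrand becomes 3/(r^2 + 1), so

    ∬_D (3/(x^2 + y^2 + 1)) dA = ∫_{0}^{π/2} ∫_{0}^{7} (3/(r^2 + 1)) · r dr dθ.

Inner integral (in r): ∫_{0}^{7} (3/(r^2 + 1)) · r dr = 3log(50)/2.

Outer integral (in θ): ∫_{0}^{π/2} (3log(50)/2) dθ = 3π log(50)/4.

Therefore ∬_D (3/(x^2 + y^2 + 1)) dA = 3π log(50)/4.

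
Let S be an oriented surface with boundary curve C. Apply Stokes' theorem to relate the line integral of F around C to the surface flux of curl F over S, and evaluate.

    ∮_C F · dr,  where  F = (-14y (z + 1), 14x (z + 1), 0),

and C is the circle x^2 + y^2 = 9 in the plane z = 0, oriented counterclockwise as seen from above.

Let S be the flat disk x^2 + y^2 ≤ 9 in the plane z = 0, with upward unit normal n̂ = ẑ. By Stokes' theorem,

    ∮_C F · dr = ∬_S (∇ × F) · n̂ dS = ∬_D (curl F)_z dA,

where D is the disk x^2 + y^2 ≤ 9.

Compute the curl of F = (-14y (z + 1), 14x (z + 1), 0):
    (∇ × F)_x = ∂F_z/∂y - ∂F_y/∂z = -14x,
    (∇ × F)_y = ∂F_x/∂z - ∂F_z/∂x = -14y,
    (∇ × F)_z = ∂F_y/∂x - ∂F_x/∂y = 28z + 28.

On z = 0, (curl F)_z = 28.

Convert to polar (x = r cos θ, y = r sin θ, dA = r dr dθ); the integrand becomes 28, so

    ∬_D (curl F)_z dA = ∫_0^{2π} ∫_0^{3} (28) · r dr dθ.

Inner (r from 0 to 3): 126.
Outer (θ from 0 to 2π): 252π.

Therefore ∮_C F · dr = 252π.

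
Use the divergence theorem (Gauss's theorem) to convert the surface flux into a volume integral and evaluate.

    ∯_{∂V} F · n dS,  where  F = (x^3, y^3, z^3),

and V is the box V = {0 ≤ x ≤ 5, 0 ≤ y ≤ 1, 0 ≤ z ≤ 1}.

By the divergence theorem,

    ∯_{∂V} F · n dS = ∭_V (∇ · F) dV.

Compute the divergence:
    ∇ · F = ∂F_x/∂x + ∂F_y/∂y + ∂F_z/∂z = 3x^2 + 3y^2 + 3z^2.

V is a rectangular box, so dV = dx dy dz with 0 ≤ x ≤ 5, 0 ≤ y ≤ 1, 0 ≤ z ≤ 1.

Integrate (3x^2 + 3y^2 + 3z^2) over V as an iterated integral:

    ∭_V (∇·F) dV = ∫_0^{5} ∫_0^{1} ∫_0^{1} (3x^2 + 3y^2 + 3z^2) dz dy dx.

Inner (z from 0 to 1): 3x^2 + 3y^2 + 1.
Middle (y from 0 to 1): 3x^2 + 2.
Outer (x from 0 to 5): 135.

Therefore ∯_{∂V} F · n dS = 135.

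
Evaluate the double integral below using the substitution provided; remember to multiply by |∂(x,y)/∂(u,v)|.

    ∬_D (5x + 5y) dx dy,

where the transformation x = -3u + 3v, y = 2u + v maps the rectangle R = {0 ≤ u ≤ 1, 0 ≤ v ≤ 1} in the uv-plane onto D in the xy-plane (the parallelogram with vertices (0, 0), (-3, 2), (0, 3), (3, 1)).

Compute the Jacobian determinant of (x, y) with respect to (u, v):

    ∂(x,y)/∂(u,v) = | -3  3 | = (-3)(1) - (3)(2) = -9.
                   | 2  1 |

Its absolute value is |J| = 9 (the area scaling factor).

Substituting x = -3u + 3v, y = 2u + v into the integrand,

    5x + 5y → -5u + 20v,

so the integral becomes

    ∬_R (-5u + 20v) · |J| du dv = ∫_0^1 ∫_0^1 (-45u + 180v) dv du.

Inner (v): 90 - 45u.
Outer (u): 135/2.

Therefore ∬_D (5x + 5y) dx dy = 135/2.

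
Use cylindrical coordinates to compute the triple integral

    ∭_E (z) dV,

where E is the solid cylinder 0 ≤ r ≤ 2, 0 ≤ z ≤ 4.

In cylindrical coordinates, x = r cos(θ), y = r sin(θ), z = z, and dV = r dr dθ dz.

The integrand becomes z, so

    ∭_E (z) dV = ∫_{0}^{2π} ∫_{0}^{2} ∫_{0}^{4} (z) · r dz dr dθ.

Inner (z): 8r.
Middle (r from 0 to 2): 16.
Outer (θ): 32π.

Therefore the triple integral equals 32π.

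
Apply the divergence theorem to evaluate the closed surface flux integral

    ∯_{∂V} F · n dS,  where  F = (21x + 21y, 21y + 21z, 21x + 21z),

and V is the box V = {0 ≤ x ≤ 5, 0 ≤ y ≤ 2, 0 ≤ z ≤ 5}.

By the divergence theorem,

    ∯_{∂V} F · n dS = ∭_V (∇ · F) dV.

Compute the divergence:
    ∇ · F = ∂F_x/∂x + ∂F_y/∂y + ∂F_z/∂z = 21 + 21 + 21 = 63.

V is a rectangular box, so dV = dx dy dz with 0 ≤ x ≤ 5, 0 ≤ y ≤ 2, 0 ≤ z ≤ 5.

Integrate (63) over V as an iterated integral:

    ∭_V (∇·F) dV = ∫_0^{5} ∫_0^{2} ∫_0^{5} (63) dz dy dx.

Inner (z from 0 to 5): 315.
Middle (y from 0 to 2): 630.
Outer (x from 0 to 5): 3150.

Therefore ∯_{∂V} F · n dS = 3150.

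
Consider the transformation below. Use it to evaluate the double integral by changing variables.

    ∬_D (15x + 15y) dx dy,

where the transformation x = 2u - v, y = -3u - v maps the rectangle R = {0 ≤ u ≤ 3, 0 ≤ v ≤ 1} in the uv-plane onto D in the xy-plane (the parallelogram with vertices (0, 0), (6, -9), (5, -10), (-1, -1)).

Compute the Jacobian determinant of (x, y) with respect to (u, v):

    ∂(x,y)/∂(u,v) = | 2  -1 | = (2)(-1) - (-1)(-3) = -5.
                   | -3  -1 |

Its absolute value is |J| = 5 (the area scaling factor).

Substituting x = 2u - v, y = -3u - v into the integrand,

    15x + 15y → -15u - 30v,

so the integral becomes

    ∬_R (-15u - 30v) · |J| du dv = ∫_0^3 ∫_0^1 (-75u - 150v) dv du.

Inner (v): -75u - 75.
Outer (u): -1125/2.

Therefore ∬_D (15x + 15y) dx dy = -1125/2.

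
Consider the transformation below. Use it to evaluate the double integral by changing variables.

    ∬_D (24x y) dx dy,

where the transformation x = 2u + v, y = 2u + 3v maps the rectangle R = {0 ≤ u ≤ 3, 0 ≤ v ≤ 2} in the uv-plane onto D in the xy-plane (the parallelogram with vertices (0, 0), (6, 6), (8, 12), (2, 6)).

Compute the Jacobian determinant of (x, y) with respect to (u, v):

    ∂(x,y)/∂(u,v) = | 2  1 | = (2)(3) - (1)(2) = 4.
                   | 2  3 |

Its absolute value is |J| = 4 (the area scaling factor).

Substituting x = 2u + v, y = 2u + 3v into the integrand,

    24x y → 96u^2 + 192u v + 72v^2,

so the integral becomes

    ∬_R (96u^2 + 192u v + 72v^2) · |J| du dv = ∫_0^3 ∫_0^2 (384u^2 + 768u v + 288v^2) dv du.

Inner (v): 768u^2 + 1536u + 768.
Outer (u): 16128.

Therefore ∬_D (24x y) dx dy = 16128.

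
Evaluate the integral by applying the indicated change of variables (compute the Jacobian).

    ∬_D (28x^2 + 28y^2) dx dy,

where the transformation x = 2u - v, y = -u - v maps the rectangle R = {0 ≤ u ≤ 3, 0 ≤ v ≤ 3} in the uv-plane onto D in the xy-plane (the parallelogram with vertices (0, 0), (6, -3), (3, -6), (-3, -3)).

Compute the Jacobian determinant of (x, y) with respect to (u, v):

    ∂(x,y)/∂(u,v) = | 2  -1 | = (2)(-1) - (-1)(-1) = -3.
                   | -1  -1 |

Its absolute value is |J| = 3 (the area scaling factor).

Substituting x = 2u - v, y = -u - v into the integrand,

    28x^2 + 28y^2 → 140u^2 - 56u v + 56v^2,

so the integral becomes

    ∬_R (140u^2 - 56u v + 56v^2) · |J| du dv = ∫_0^3 ∫_0^3 (420u^2 - 168u v + 168v^2) dv du.

Inner (v): 1260u^2 - 756u + 1512.
Outer (u): 12474.

Therefore ∬_D (28x^2 + 28y^2) dx dy = 12474.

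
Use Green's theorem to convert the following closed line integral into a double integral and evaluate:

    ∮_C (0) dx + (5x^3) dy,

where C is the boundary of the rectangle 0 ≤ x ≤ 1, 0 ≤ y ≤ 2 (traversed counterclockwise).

Green's theorem converts the closed line integral into a double integral over the enclosed region D:

    ∮_C P dx + Q dy = ∬_D (∂Q/∂x - ∂P/∂y) dA.

Here P = 0, Q = 5x^3, so

    ∂Q/∂x = 15x^2,    ∂P/∂y = 0,
    ∂Q/∂x - ∂P/∂y = 15x^2.

D is the region 0 ≤ x ≤ 1, 0 ≤ y ≤ 2. Evaluating the double integral:

    ∬_D (15x^2) dA = ∫_0^{1} ∫_0^{2} (15x^2) dy dx.

Inner (y from 0 to 2): 30x^2.
Outer (x from 0 to 1): 10.

Therefore ∮_C P dx + Q dy = 10.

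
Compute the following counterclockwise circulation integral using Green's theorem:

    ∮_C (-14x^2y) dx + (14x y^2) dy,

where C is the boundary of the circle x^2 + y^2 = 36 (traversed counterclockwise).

Green's theorem converts the closed line integral into a double integral over the enclosed region D:

    ∮_C P dx + Q dy = ∬_D (∂Q/∂x - ∂P/∂y) dA.

Here P = -14x^2y, Q = 14x y^2, so

    ∂Q/∂x = 14y^2,    ∂P/∂y = -14x^2,
    ∂Q/∂x - ∂P/∂y = 14x^2 + 14y^2.

D is the region x^2 + y^2 ≤ 36. Evaluating the double integral:

In polar coordinates (x = r cos θ, y = r sin θ, dA = r dr dθ) the integrand becomes 14r^2, so

    ∬_D (14x^2 + 14y^2) dA = ∫_0^{2π} ∫_0^{6} (14r^2) · r dr dθ.

Inner (r from 0 to 6): 4536.
Outer (θ from 0 to 2π): 9072π.

Therefore ∮_C P dx + Q dy = 9072π.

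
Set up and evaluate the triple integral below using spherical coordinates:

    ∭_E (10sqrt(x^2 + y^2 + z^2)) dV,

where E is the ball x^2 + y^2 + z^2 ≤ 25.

In spherical coordinates, x = ρ sin(φ) cos(θ), y = ρ sin(φ) sin(θ), z = ρ cos(φ), and dV = ρ^2 sin(φ) dρ dφ dθ.

The integrand becomes 10ρ, so

    ∭_E (10sqrt(x^2 + y^2 + z^2)) dV = ∫_{0}^{2π} ∫_{0}^{π} ∫_{0}^{5} (10ρ) · ρ^2 sin(φ) dρ dφ dθ.

Inner (ρ): 3125sin(φ)/2.
Middle (φ): 3125.
Outer (θ): 6250π.

Therefore the triple integral equals 6250π.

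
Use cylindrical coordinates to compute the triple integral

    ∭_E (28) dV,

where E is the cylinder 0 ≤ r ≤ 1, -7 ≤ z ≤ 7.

In cylindrical coordinates, x = r cos(θ), y = r sin(θ), z = z, and dV = r dr dθ dz.

The integrand becomes 28, so

    ∭_E (28) dV = ∫_{0}^{2π} ∫_{0}^{1} ∫_{-7}^{7} (28) · r dz dr dθ.

Inner (z): 392r.
Middle (r from 0 to 1): 196.
Outer (θ): 392π.

Therefore the triple integral equals 392π.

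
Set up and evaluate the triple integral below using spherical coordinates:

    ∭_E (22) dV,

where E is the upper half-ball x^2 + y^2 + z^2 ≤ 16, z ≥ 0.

In spherical coordinates, x = ρ sin(φ) cos(θ), y = ρ sin(φ) sin(θ), z = ρ cos(φ), and dV = ρ^2 sin(φ) dρ dφ dθ.

The integrand becomes 22, so

    ∭_E (22) dV = ∫_{0}^{2π} ∫_{0}^{π/2} ∫_{0}^{4} (22) · ρ^2 sin(φ) dρ dφ dθ.

Inner (ρ): 1408sin(φ)/3.
Middle (φ): 1408/3.
Outer (θ): 2816π/3.

Therefore the triple integral equals 2816π/3.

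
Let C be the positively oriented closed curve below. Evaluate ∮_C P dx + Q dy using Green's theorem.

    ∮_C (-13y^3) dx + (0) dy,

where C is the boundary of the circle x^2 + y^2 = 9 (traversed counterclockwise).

Green's theorem converts the closed line integral into a double integral over the enclosed region D:

    ∮_C P dx + Q dy = ∬_D (∂Q/∂x - ∂P/∂y) dA.

Here P = -13y^3, Q = 0, so

    ∂Q/∂x = 0,    ∂P/∂y = -39y^2,
    ∂Q/∂x - ∂P/∂y = 39y^2.

D is the region x^2 + y^2 ≤ 9. Evaluating the double integral:

In polar coordinates (x = r cos θ, y = r sin θ, dA = r dr dθ) the integrand becomes 39r^2sin(θ)^2, so

    ∬_D (39y^2) dA = ∫_0^{2π} ∫_0^{3} (39r^2sin(θ)^2) · r dr dθ.

Inner (r from 0 to 3): 3159sin(θ)^2/4.
Outer (θ from 0 to 2π): 3159π/4.

Therefore ∮_C P dx + Q dy = 3159π/4.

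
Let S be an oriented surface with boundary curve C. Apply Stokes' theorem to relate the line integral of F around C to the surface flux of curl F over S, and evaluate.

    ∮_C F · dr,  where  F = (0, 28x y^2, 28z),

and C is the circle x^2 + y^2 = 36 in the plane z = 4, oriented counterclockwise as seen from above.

Let S be the flat disk x^2 + y^2 ≤ 36 in the plane z = 4, with upward unit normal n̂ = ẑ. By Stokes' theorem,

    ∮_C F · dr = ∬_S (∇ × F) · n̂ dS = ∬_D (curl F)_z dA,

where D is the disk x^2 + y^2 ≤ 36.

Compute the curl of F = (0, 28x y^2, 28z):
    (∇ × F)_x = ∂F_z/∂y - ∂F_y/∂z = 0,
    (∇ × F)_y = ∂F_x/∂z - ∂F_z/∂x = 0,
    (∇ × F)_z = ∂F_y/∂x - ∂F_x/∂y = 28y^2.

On z = 4, (curl F)_z = 28y^2.

Convert to polar (x = r cos θ, y = r sin θ, dA = r dr dθ); the integrand becomes 28r^2sin(θ)^2, so

    ∬_D (curl F)_z dA = ∫_0^{2π} ∫_0^{6} (28r^2sin(θ)^2) · r dr dθ.

Inner (r from 0 to 6): 9072sin(θ)^2.
Outer (θ from 0 to 2π): 9072π.

Therefore ∮_C F · dr = 9072π.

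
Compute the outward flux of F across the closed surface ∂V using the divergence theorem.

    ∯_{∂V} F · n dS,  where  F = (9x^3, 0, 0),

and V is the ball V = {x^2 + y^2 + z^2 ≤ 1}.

By the divergence theorem,

    ∯_{∂V} F · n dS = ∭_V (∇ · F) dV.

Compute the divergence:
    ∇ · F = ∂F_x/∂x + ∂F_y/∂y + ∂F_z/∂z = 27x^2 + 0 + 0 = 27x^2.

In spherical coordinates, x = ρ sin(φ) cos(θ), y = ρ sin(φ) sin(θ), z = ρ cos(φ), dV = ρ^2 sin(φ) dρ dφ dθ, with 0 ≤ ρ ≤ 1, 0 ≤ φ ≤ π, 0 ≤ θ ≤ 2π.

The integrand, after substitution and multiplying by the volume element, becomes (27ρ^2sin(φ)^2cos(θ)^2) · ρ^2 sin(φ), so

    ∭_V (∇·F) dV = ∫_0^{2π} ∫_0^{π} ∫_0^{1} (27ρ^2sin(φ)^2cos(θ)^2) · ρ^2 sin(φ) dρ dφ dθ.

Inner (ρ from 0 to 1): 27sin(φ)^3cos(θ)^2/5.
Middle (φ from 0 to π): 36cos(θ)^2/5.
Outer (θ from 0 to 2π): 36π/5.

Therefore ∯_{∂V} F · n dS = 36π/5.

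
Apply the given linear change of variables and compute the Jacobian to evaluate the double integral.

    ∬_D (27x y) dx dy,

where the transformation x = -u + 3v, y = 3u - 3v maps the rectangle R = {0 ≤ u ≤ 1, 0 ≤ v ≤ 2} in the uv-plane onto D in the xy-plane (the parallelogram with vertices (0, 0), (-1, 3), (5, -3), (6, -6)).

Compute the Jacobian determinant of (x, y) with respect to (u, v):

    ∂(x,y)/∂(u,v) = | -1  3 | = (-1)(-3) - (3)(3) = -6.
                   | 3  -3 |

Its absolute value is |J| = 6 (the area scaling factor).

Substituting x = -u + 3v, y = 3u - 3v into the integrand,

    27x y → -81u^2 + 324u v - 243v^2,

so the integral becomes

    ∬_R (-81u^2 + 324u v - 243v^2) · |J| du dv = ∫_0^1 ∫_0^2 (-486u^2 + 1944u v - 1458v^2) dv du.

Inner (v): -972u^2 + 3888u - 3888.
Outer (u): -2268.

Therefore ∬_D (27x y) dx dy = -2268.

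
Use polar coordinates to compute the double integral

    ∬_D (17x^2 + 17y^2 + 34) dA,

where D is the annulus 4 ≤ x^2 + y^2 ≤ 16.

The region D is 2 ≤ r ≤ 4, 0 ≤ θ ≤ 2π in polar coordinates, where x = r cos(θ), y = r sin(θ), and dA = r dr dθ.

Under the substitution, the integrand becomes 17r^2 + 34, so

    ∬_D (17x^2 + 17y^2 + 34) dA = ∫_{0}^{2π} ∫_{2}^{4} (17r^2 + 34) · r dr dθ.

Inner integral (in r): ∫_{2}^{4} (17r^2 + 34) · r dr = 1224.

Outer integral (in θ): ∫_{0}^{2π} (1224) dθ = 2448π.

Therefore ∬_D (17x^2 + 17y^2 + 34) dA = 2448π.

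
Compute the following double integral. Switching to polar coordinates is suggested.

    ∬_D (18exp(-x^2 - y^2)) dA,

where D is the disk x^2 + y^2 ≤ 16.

The region D is 0 ≤ r ≤ 4, 0 ≤ θ ≤ 2π in polar coordinates, where x = r cos(θ), y = r sin(θ), and dA = r dr dθ.

Under the substitution, the integrand becomes 18exp(-r^2), so

    ∬_D (18exp(-x^2 - y^2)) dA = ∫_{0}^{2π} ∫_{0}^{4} (18exp(-r^2)) · r dr dθ.

Inner integral (in r): ∫_{0}^{4} (18exp(-r^2)) · r dr = 9 - 9exp(-16).

Outer integral (in θ): ∫_{0}^{2π} (9 - 9exp(-16)) dθ = -18π exp(-16) + 18π.

Therefore ∬_D (18exp(-x^2 - y^2)) dA = -18π exp(-16) + 18π.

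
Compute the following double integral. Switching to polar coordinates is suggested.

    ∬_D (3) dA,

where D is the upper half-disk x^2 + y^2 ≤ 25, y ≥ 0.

The region D is 0 ≤ r ≤ 5, 0 ≤ θ ≤ π in polar coordinates, where x = r cos(θ), y = r sin(θ), and dA = r dr dθ.

Under the substitution, the integrand becomes 3, so

    ∬_D (3) dA = ∫_{0}^{π} ∫_{0}^{5} (3) · r dr dθ.

Inner integral (in r): ∫_{0}^{5} (3) · r dr = 75/2.

Outer integral (in θ): ∫_{0}^{π} (75/2) dθ = 75π/2.

Therefore ∬_D (3) dA = 75π/2.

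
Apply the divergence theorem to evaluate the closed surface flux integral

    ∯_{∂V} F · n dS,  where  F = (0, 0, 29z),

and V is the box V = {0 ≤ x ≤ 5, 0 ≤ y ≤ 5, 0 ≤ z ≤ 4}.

By the divergence theorem,

    ∯_{∂V} F · n dS = ∭_V (∇ · F) dV.

Compute the divergence:
    ∇ · F = ∂F_x/∂x + ∂F_y/∂y + ∂F_z/∂z = 0 + 0 + 29 = 29.

V is a rectangular box, so dV = dx dy dz with 0 ≤ x ≤ 5, 0 ≤ y ≤ 5, 0 ≤ z ≤ 4.

Integrate (29) over V as an iterated integral:

    ∭_V (∇·F) dV = ∫_0^{5} ∫_0^{5} ∫_0^{4} (29) dz dy dx.

Inner (z from 0 to 4): 116.
Middle (y from 0 to 5): 580.
Outer (x from 0 to 5): 2900.

Therefore ∯_{∂V} F · n dS = 2900.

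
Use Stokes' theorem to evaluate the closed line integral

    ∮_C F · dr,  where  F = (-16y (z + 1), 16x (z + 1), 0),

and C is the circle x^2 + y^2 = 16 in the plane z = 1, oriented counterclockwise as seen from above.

Let S be the flat disk x^2 + y^2 ≤ 16 in the plane z = 1, with upward unit normal n̂ = ẑ. By Stokes' theorem,

    ∮_C F · dr = ∬_S (∇ × F) · n̂ dS = ∬_D (curl F)_z dA,

where D is the disk x^2 + y^2 ≤ 16.

Compute the curl of F = (-16y (z + 1), 16x (z + 1), 0):
    (∇ × F)_x = ∂F_z/∂y - ∂F_y/∂z = -16x,
    (∇ × F)_y = ∂F_x/∂z - ∂F_z/∂x = -16y,
    (∇ × F)_z = ∂F_y/∂x - ∂F_x/∂y = 32z + 32.

On z = 1, (curl F)_z = 64.

Convert to polar (x = r cos θ, y = r sin θ, dA = r dr dθ); the integrand becomes 64, so

    ∬_D (curl F)_z dA = ∫_0^{2π} ∫_0^{4} (64) · r dr dθ.

Inner (r from 0 to 4): 512.
Outer (θ from 0 to 2π): 1024π.

Therefore ∮_C F · dr = 1024π.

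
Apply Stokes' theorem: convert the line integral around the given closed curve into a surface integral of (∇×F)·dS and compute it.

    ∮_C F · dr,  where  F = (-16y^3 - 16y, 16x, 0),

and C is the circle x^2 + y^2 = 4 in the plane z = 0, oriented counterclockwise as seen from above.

Let S be the flat disk x^2 + y^2 ≤ 4 in the plane z = 0, with upward unit normal n̂ = ẑ. By Stokes' theorem,

    ∮_C F · dr = ∬_S (∇ × F) · n̂ dS = ∬_D (curl F)_z dA,

where D is the disk x^2 + y^2 ≤ 4.

Compute the curl of F = (-16y^3 - 16y, 16x, 0):
    (∇ × F)_x = ∂F_z/∂y - ∂F_y/∂z = 0,
    (∇ × F)_y = ∂F_x/∂z - ∂F_z/∂x = 0,
    (∇ × F)_z = ∂F_y/∂x - ∂F_x/∂y = 48y^2 + 32.

On z = 0, (curl F)_z = 48y^2 + 32.

Convert to polar (x = r cos θ, y = r sin θ, dA = r dr dθ); the integrand becomes 48r^2sin(θ)^2 + 32, so

    ∬_D (curl F)_z dA = ∫_0^{2π} ∫_0^{2} (48r^2sin(θ)^2 + 32) · r dr dθ.

Inner (r from 0 to 2): 192sin(θ)^2 + 64.
Outer (θ from 0 to 2π): 320π.

Therefore ∮_C F · dr = 320π.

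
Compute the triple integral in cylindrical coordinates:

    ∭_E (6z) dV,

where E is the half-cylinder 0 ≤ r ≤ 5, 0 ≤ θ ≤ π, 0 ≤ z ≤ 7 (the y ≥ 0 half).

In cylindrical coordinates, x = r cos(θ), y = r sin(θ), z = z, and dV = r dr dθ dz.

The integrand becomes 6z, so

    ∭_E (6z) dV = ∫_{0}^{π} ∫_{0}^{5} ∫_{0}^{7} (6z) · r dz dr dθ.

Inner (z): 147r.
Middle (r from 0 to 5): 3675/2.
Outer (θ): 3675π/2.

Therefore the triple integral equals 3675π/2.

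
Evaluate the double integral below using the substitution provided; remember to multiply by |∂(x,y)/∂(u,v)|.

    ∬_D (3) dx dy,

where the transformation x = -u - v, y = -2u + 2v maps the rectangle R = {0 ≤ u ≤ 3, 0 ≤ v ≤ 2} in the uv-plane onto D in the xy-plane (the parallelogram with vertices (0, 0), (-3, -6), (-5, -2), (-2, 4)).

Compute the Jacobian determinant of (x, y) with respect to (u, v):

    ∂(x,y)/∂(u,v) = | -1  -1 | = (-1)(2) - (-1)(-2) = -4.
                   | -2  2 |

Its absolute value is |J| = 4 (the area scaling factor).

Substituting x = -u - v, y = -2u + 2v into the integrand,

    3 → 3,

so the integral becomes

    ∬_R (3) · |J| du dv = ∫_0^3 ∫_0^2 (12) dv du.

Inner (v): 24.
Outer (u): 72.

Therefore ∬_D (3) dx dy = 72.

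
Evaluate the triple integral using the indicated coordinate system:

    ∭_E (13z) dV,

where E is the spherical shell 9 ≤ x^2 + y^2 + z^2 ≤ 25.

In spherical coordinates, x = ρ sin(φ) cos(θ), y = ρ sin(φ) sin(θ), z = ρ cos(φ), and dV = ρ^2 sin(φ) dρ dφ dθ.

The integrand becomes 13ρ cos(φ), so

    ∭_E (13z) dV = ∫_{0}^{2π} ∫_{0}^{π} ∫_{3}^{5} (13ρ cos(φ)) · ρ^2 sin(φ) dρ dφ dθ.

Inner (ρ): 884sin(2φ).
Middle (φ): 0.
Outer (θ): 0.

Therefore the triple integral equals 0.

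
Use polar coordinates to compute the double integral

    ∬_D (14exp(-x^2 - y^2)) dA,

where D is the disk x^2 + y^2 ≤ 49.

The region D is 0 ≤ r ≤ 7, 0 ≤ θ ≤ 2π in polar coordinates, where x = r cos(θ), y = r sin(θ), and dA = r dr dθ.

Under the substitution, the integrand becomes 14exp(-r^2), so

    ∬_D (14exp(-x^2 - y^2)) dA = ∫_{0}^{2π} ∫_{0}^{7} (14exp(-r^2)) · r dr dθ.

Inner integral (in r): ∫_{0}^{7} (14exp(-r^2)) · r dr = 7 - 7exp(-49).

Outer integral (in θ): ∫_{0}^{2π} (7 - 7exp(-49)) dθ = -14π exp(-49) + 14π.

Therefore ∬_D (14exp(-x^2 - y^2)) dA = -14π exp(-49) + 14π.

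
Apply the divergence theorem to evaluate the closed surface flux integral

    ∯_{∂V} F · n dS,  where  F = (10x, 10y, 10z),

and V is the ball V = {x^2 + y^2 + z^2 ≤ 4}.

By the divergence theorem,

    ∯_{∂V} F · n dS = ∭_V (∇ · F) dV.

Compute the divergence:
    ∇ · F = ∂F_x/∂x + ∂F_y/∂y + ∂F_z/∂z = 10 + 10 + 10 = 30.

In spherical coordinates, x = ρ sin(φ) cos(θ), y = ρ sin(φ) sin(θ), z = ρ cos(φ), dV = ρ^2 sin(φ) dρ dφ dθ, with 0 ≤ ρ ≤ 2, 0 ≤ φ ≤ π, 0 ≤ θ ≤ 2π.

The integrand, after substitution and multiplying by the volume element, becomes (30) · ρ^2 sin(φ), so

    ∭_V (∇·F) dV = ∫_0^{2π} ∫_0^{π} ∫_0^{2} (30) · ρ^2 sin(φ) dρ dφ dθ.

Inner (ρ from 0 to 2): 80sin(φ).
Middle (φ from 0 to π): 160.
Outer (θ from 0 to 2π): 320π.

Therefore ∯_{∂V} F · n dS = 320π.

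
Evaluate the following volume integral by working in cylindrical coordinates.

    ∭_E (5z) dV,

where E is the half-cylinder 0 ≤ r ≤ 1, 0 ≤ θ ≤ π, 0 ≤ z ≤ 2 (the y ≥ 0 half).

In cylindrical coordinates, x = r cos(θ), y = r sin(θ), z = z, and dV = r dr dθ dz.

The integrand becomes 5z, so

    ∭_E (5z) dV = ∫_{0}^{π} ∫_{0}^{1} ∫_{0}^{2} (5z) · r dz dr dθ.

Inner (z): 10r.
Middle (r from 0 to 1): 5.
Outer (θ): 5π.

Therefore the triple integral equals 5π.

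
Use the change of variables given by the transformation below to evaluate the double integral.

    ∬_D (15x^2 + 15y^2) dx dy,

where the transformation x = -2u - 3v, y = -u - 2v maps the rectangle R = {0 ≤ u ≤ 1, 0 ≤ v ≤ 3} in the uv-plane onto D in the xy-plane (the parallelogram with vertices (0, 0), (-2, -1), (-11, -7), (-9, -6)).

Compute the Jacobian determinant of (x, y) with respect to (u, v):

    ∂(x,y)/∂(u,v) = | -2  -3 | = (-2)(-2) - (-3)(-1) = 1.
                   | -1  -2 |

Its absolute value is |J| = 1 (the area scaling factor).

Substituting x = -2u - 3v, y = -u - 2v into the integrand,

    15x^2 + 15y^2 → 75u^2 + 240u v + 195v^2,

so the integral becomes

    ∬_R (75u^2 + 240u v + 195v^2) · |J| du dv = ∫_0^1 ∫_0^3 (75u^2 + 240u v + 195v^2) dv du.

Inner (v): 225u^2 + 1080u + 1755.
Outer (u): 2370.

Therefore ∬_D (15x^2 + 15y^2) dx dy = 2370.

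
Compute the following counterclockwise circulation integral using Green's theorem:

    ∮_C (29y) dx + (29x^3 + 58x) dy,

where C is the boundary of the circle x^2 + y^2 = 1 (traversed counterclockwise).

Green's theorem converts the closed line integral into a double integral over the enclosed region D:

    ∮_C P dx + Q dy = ∬_D (∂Q/∂x - ∂P/∂y) dA.

Here P = 29y, Q = 29x^3 + 58x, so

    ∂Q/∂x = 87x^2 + 58,    ∂P/∂y = 29,
    ∂Q/∂x - ∂P/∂y = 87x^2 + 29.

D is the region x^2 + y^2 ≤ 1. Evaluating the double integral:

In polar coordinates (x = r cos θ, y = r sin θ, dA = r dr dθ) the integrand becomes 87r^2cos(θ)^2 + 29, so

    ∬_D (87x^2 + 29) dA = ∫_0^{2π} ∫_0^{1} (87r^2cos(θ)^2 + 29) · r dr dθ.

Inner (r from 0 to 1): 87cos(θ)^2/4 + 29/2.
Outer (θ from 0 to 2π): 203π/4.

Therefore ∮_C P dx + Q dy = 203π/4.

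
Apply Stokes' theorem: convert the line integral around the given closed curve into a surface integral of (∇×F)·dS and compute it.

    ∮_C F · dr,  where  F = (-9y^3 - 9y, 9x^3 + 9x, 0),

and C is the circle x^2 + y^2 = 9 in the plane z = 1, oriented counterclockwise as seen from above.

Let S be the flat disk x^2 + y^2 ≤ 9 in the plane z = 1, with upward unit normal n̂ = ẑ. By Stokes' theorem,

    ∮_C F · dr = ∬_S (∇ × F) · n̂ dS = ∬_D (curl F)_z dA,

where D is the disk x^2 + y^2 ≤ 9.

Compute the curl of F = (-9y^3 - 9y, 9x^3 + 9x, 0):
    (∇ × F)_x = ∂F_z/∂y - ∂F_y/∂z = 0,
    (∇ × F)_y = ∂F_x/∂z - ∂F_z/∂x = 0,
    (∇ × F)_z = ∂F_y/∂x - ∂F_x/∂y = 27x^2 + 27y^2 + 18.

On z = 1, (curl F)_z = 27x^2 + 27y^2 + 18.

Convert to polar (x = r cos θ, y = r sin θ, dA = r dr dθ); the integrand becomes 27r^2 + 18, so

    ∬_D (curl F)_z dA = ∫_0^{2π} ∫_0^{3} (27r^2 + 18) · r dr dθ.

Inner (r from 0 to 3): 2511/4.
Outer (θ from 0 to 2π): 2511π/2.

Therefore ∮_C F · dr = 2511π/2.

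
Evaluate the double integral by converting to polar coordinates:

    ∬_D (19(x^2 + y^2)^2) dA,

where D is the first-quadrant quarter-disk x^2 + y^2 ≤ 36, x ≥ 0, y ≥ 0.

The region D is 0 ≤ r ≤ 6, 0 ≤ θ ≤ π/2 in polar coordinates, where x = r cos(θ), y = r sin(θ), and dA = r dr dθ.

Under the substitution, the integrand becomes 19r^4, so

    ∬_D (19(x^2 + y^2)^2) dA = ∫_{0}^{π/2} ∫_{0}^{6} (19r^4) · r dr dθ.

Inner integral (in r): ∫_{0}^{6} (19r^4) · r dr = 147744.

Outer integral (in θ): ∫_{0}^{π/2} (147744) dθ = 73872π.

Therefore ∬_D (19(x^2 + y^2)^2) dA = 73872π.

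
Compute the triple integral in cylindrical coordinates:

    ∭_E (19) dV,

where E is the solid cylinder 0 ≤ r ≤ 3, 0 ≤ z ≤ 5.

In cylindrical coordinates, x = r cos(θ), y = r sin(θ), z = z, and dV = r dr dθ dz.

The integrand becomes 19, so

    ∭_E (19) dV = ∫_{0}^{2π} ∫_{0}^{3} ∫_{0}^{5} (19) · r dz dr dθ.

Inner (z): 95r.
Middle (r from 0 to 3): 855/2.
Outer (θ): 855π.

Therefore the triple integral equals 855π.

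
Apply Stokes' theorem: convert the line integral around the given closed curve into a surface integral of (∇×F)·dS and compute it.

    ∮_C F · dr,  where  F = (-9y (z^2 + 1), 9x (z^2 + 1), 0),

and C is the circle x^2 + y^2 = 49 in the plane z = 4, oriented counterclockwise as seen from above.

Let S be the flat disk x^2 + y^2 ≤ 49 in the plane z = 4, with upward unit normal n̂ = ẑ. By Stokes' theorem,

    ∮_C F · dr = ∬_S (∇ × F) · n̂ dS = ∬_D (curl F)_z dA,

where D is the disk x^2 + y^2 ≤ 49.

Compute the curl of F = (-9y (z^2 + 1), 9x (z^2 + 1), 0):
    (∇ × F)_x = ∂F_z/∂y - ∂F_y/∂z = -18x z,
    (∇ × F)_y = ∂F_x/∂z - ∂F_z/∂x = -18y z,
    (∇ × F)_z = ∂F_y/∂x - ∂F_x/∂y = 18z^2 + 18.

On z = 4, (curl F)_z = 306.

Convert to polar (x = r cos θ, y = r sin θ, dA = r dr dθ); the integrand becomes 306, so

    ∬_D (curl F)_z dA = ∫_0^{2π} ∫_0^{7} (306) · r dr dθ.

Inner (r from 0 to 7): 7497.
Outer (θ from 0 to 2π): 14994π.

Therefore ∮_C F · dr = 14994π.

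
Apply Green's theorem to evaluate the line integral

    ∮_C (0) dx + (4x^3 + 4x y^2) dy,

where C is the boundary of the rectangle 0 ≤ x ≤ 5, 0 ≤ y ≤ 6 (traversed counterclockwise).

Green's theorem converts the closed line integral into a double integral over the enclosed region D:

    ∮_C P dx + Q dy = ∬_D (∂Q/∂x - ∂P/∂y) dA.

Here P = 0, Q = 4x^3 + 4x y^2, so

    ∂Q/∂x = 12x^2 + 4y^2,    ∂P/∂y = 0,
    ∂Q/∂x - ∂P/∂y = 12x^2 + 4y^2.

D is the region 0 ≤ x ≤ 5, 0 ≤ y ≤ 6. Evaluating the double integral:

    ∬_D (12x^2 + 4y^2) dA = ∫_0^{5} ∫_0^{6} (12x^2 + 4y^2) dy dx.

Inner (y from 0 to 6): 72x^2 + 288.
Outer (x from 0 to 5): 4440.

Therefore ∮_C P dx + Q dy = 4440.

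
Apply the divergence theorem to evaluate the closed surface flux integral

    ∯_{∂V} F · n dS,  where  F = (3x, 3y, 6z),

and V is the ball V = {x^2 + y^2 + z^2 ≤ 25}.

By the divergence theorem,

    ∯_{∂V} F · n dS = ∭_V (∇ · F) dV.

Compute the divergence:
    ∇ · F = ∂F_x/∂x + ∂F_y/∂y + ∂F_z/∂z = 3 + 3 + 6 = 12.

In spherical coordinates, x = ρ sin(φ) cos(θ), y = ρ sin(φ) sin(θ), z = ρ cos(φ), dV = ρ^2 sin(φ) dρ dφ dθ, with 0 ≤ ρ ≤ 5, 0 ≤ φ ≤ π, 0 ≤ θ ≤ 2π.

The integrand, after substitution and multiplying by the volume element, becomes (12) · ρ^2 sin(φ), so

    ∭_V (∇·F) dV = ∫_0^{2π} ∫_0^{π} ∫_0^{5} (12) · ρ^2 sin(φ) dρ dφ dθ.

Inner (ρ from 0 to 5): 500sin(φ).
Middle (φ from 0 to π): 1000.
Outer (θ from 0 to 2π): 2000π.

Therefore ∯_{∂V} F · n dS = 2000π.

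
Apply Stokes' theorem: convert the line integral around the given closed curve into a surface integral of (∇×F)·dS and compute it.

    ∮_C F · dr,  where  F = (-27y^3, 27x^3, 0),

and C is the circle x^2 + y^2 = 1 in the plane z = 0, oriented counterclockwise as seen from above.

Let S be the flat disk x^2 + y^2 ≤ 1 in the plane z = 0, with upward unit normal n̂ = ẑ. By Stokes' theorem,

    ∮_C F · dr = ∬_S (∇ × F) · n̂ dS = ∬_D (curl F)_z dA,

where D is the disk x^2 + y^2 ≤ 1.

Compute the curl of F = (-27y^3, 27x^3, 0):
    (∇ × F)_x = ∂F_z/∂y - ∂F_y/∂z = 0,
    (∇ × F)_y = ∂F_x/∂z - ∂F_z/∂x = 0,
    (∇ × F)_z = ∂F_y/∂x - ∂F_x/∂y = 81x^2 + 81y^2.

On z = 0, (curl F)_z = 81x^2 + 81y^2.

Convert to polar (x = r cos θ, y = r sin θ, dA = r dr dθ); the integrand becomes 81r^2, so

    ∬_D (curl F)_z dA = ∫_0^{2π} ∫_0^{1} (81r^2) · r dr dθ.

Inner (r from 0 to 1): 81/4.
Outer (θ from 0 to 2π): 81π/2.

Therefore ∮_C F · dr = 81π/2.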